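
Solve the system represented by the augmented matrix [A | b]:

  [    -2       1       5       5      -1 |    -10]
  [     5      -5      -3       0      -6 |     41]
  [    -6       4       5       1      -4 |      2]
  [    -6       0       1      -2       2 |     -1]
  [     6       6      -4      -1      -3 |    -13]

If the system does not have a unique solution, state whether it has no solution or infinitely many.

x_1 = 0, x_2 = -4, x_3 = 1, x_4 = -3, x_5 = -4

Row-reduce the augmented matrix:
R1 ← R1 / (-2).
R2 ← R2 − 5·R1.
R3 ← R3 + 6·R1.
R4 ← R4 + 6·R1.
R5 ← R5 − 6·R1.
R2 ← R2 / (-5/2).
R1 ← R1 + 1/2·R2.
R3 ← R3 − 1·R2.
R4 ← R4 + 3·R2.
R5 ← R5 − 9·R2.
R3 ← R3 / (-31/5).
R1 ← R1 + 22/5·R3.
R2 ← R2 + 19/5·R3.
R4 ← R4 + 127/5·R3.
R5 ← R5 − 226/5·R3.
R4 ← R4 / (151/31).
R1 ← R1 − 43/31·R4.
R2 ← R2 − 16/31·R4.
R3 ← R3 − 45/31·R4.
R5 ← R5 + 205/31·R4.
R5 ← R5 / (-3559/151).
R1 ← R1 + 625/151·R5.
R2 ← R2 − 389/151·R5.
R3 ← R3 + 1388/151·R5.
R4 ← R4 − 1030/151·R5.
Reading off the reduced rows gives x_1 = 0, x_2 = -4, x_3 = 1, x_4 = -3, x_5 = -4.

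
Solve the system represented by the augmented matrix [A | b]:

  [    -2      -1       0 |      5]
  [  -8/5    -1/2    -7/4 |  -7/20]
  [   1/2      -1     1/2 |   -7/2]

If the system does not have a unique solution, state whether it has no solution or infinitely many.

Row-reduce the augmented matrix:
R1 ← R1 / (-2).
R2 ← R2 + 8/5·R1.
R3 ← R3 − 1/2·R1.
R2 ← R2 / (3/10).
R1 ← R1 − 1/2·R2.
R3 ← R3 + 5/4·R2.
R3 ← R3 / (-163/24).
R1 ← R1 − 35/12·R3.
R2 ← R2 + 35/6·R3.
Reading off the reduced rows gives x_1 = -4, x_2 = 3, x_3 = 3.

x_1 = -4, x_2 = 3, x_3 = 3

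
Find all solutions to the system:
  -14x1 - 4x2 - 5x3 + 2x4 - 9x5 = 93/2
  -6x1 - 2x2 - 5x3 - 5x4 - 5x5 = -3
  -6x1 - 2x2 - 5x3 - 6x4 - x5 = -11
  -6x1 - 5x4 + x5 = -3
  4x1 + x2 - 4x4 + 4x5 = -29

no solution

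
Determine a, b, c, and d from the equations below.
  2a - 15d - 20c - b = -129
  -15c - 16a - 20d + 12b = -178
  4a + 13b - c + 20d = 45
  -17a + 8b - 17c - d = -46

a = -2, b = -5, c = 2, d = 6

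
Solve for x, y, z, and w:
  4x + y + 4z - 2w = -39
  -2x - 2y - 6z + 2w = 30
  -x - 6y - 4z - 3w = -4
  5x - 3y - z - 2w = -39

Row-reduce the augmented matrix:
R1 ← R1 / (4).
R2 ← R2 + 2·R1.
R3 ← R3 + 1·R1.
R4 ← R4 − 5·R1.
R2 ← R2 / (-3/2).
R1 ← R1 − 1/4·R2.
R3 ← R3 + 23/4·R2.
R4 ← R4 + 17/4·R2.
R3 ← R3 / (37/3).
R1 ← R1 − 1/3·R3.
R2 ← R2 − 8/3·R3.
R4 ← R4 − 16/3·R3.
R4 ← R4 / (31/37).
R1 ← R1 + 5/37·R4.
R2 ← R2 − 34/37·R4.
R3 ← R3 + 22/37·R4.
Reading off the reduced rows gives x = -6, y = 1, z = -2, w = 4.

x = -6, y = 1, z = -2, w = 4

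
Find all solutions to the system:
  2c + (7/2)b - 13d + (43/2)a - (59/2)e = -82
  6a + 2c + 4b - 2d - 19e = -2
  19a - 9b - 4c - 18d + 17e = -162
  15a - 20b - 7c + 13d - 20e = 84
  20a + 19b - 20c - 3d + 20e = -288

no solution

Row-reduce:
R1 ← R1 / (43/2).
R2 ← R2 − 6·R1.
R3 ← R3 − 19·R1.
R4 ← R4 − 15·R1.
R5 ← R5 − 20·R1.
R2 ← R2 / (130/43).
R1 ← R1 − 7/43·R2.
R3 ← R3 + 520/43·R2.
R4 ← R4 + 965/43·R2.
R5 ← R5 − 677/43·R2.
Swap R3 and R4.
R3 ← R3 / (30/13).
R1 ← R1 − 1/65·R3.
R2 ← R2 − 31/65·R3.
R5 ← R5 + 1909/65·R3.
Swap R4 and R5.
R4 ← R4 / (10882/25).
R1 ← R1 + 23/25·R4.
R2 ← R2 + 163/25·R4.
R3 ← R3 − 74/5·R4.
Row 5 reduces to 0 = -6, a contradiction. The system is inconsistent.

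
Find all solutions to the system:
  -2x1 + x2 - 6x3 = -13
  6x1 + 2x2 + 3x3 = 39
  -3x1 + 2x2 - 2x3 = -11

Row-reduce the augmented matrix:
R1 ← R1 / (-2).
R2 ← R2 − 6·R1.
R3 ← R3 + 3·R1.
R2 ← R2 / (5).
R1 ← R1 + 1/2·R2.
R3 ← R3 − 1/2·R2.
R3 ← R3 / (17/2).
R1 ← R1 − 3/2·R3.
R2 ← R2 + 3·R3.
Reading off the reduced rows gives x1 = 5, x2 = 3, x3 = 1.

x1 = 5, x2 = 3, x3 = 1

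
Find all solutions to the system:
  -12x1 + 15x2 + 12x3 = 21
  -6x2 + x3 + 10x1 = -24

Row-reduce:
R1 ← R1 / (-12).
R2 ← R2 − 10·R1.
R2 ← R2 / (13/2).
R1 ← R1 + 5/4·R2.
Rank is 2 with 3 unknowns, leaving x3 free.

infinitely many solutions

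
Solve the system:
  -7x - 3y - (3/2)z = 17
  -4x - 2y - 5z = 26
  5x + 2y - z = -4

Row-reduce:
R1 ← R1 / (-7).
R2 ← R2 + 4·R1.
R3 ← R3 − 5·R1.
R2 ← R2 / (-2/7).
R1 ← R1 − 3/7·R2.
R3 ← R3 + 1/7·R2.
Rank is 2 with 3 unknowns, leaving z free.

infinitely many solutions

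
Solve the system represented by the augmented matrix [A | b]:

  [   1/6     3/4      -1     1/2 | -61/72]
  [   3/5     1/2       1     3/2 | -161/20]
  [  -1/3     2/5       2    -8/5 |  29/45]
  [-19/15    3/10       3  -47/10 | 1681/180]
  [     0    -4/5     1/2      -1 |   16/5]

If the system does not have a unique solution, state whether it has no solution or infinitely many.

x_1 = -4/3, x_2 = -3/2, x_3 = -2, x_4 = -3

Row-reduce the augmented matrix:
R1 ← R1 / (1/6).
R2 ← R2 − 3/5·R1.
R3 ← R3 + 1/3·R1.
R4 ← R4 + 19/15·R1.
R2 ← R2 / (-11/5).
R1 ← R1 − 9/2·R2.
R3 ← R3 − 19/10·R2.
R4 ← R4 − 6·R2.
R5 ← R5 + 4/5·R2.
R3 ← R3 / (437/110).
R1 ← R1 − 75/22·R3.
R2 ← R2 + 23/11·R3.
R4 ← R4 − 437/55·R3.
R5 ← R5 + 129/110·R3.
Swap R4 and R5.
R4 ← R4 / (-10003/8740).
R1 ← R1 − 1365/437·R4.
R2 ← R2 + 6/19·R4.
R3 ← R3 + 189/874·R4.
R5 reduces to 0 = 0, so the extra equation is consistent.
Reading off the reduced rows gives x_1 = -4/3, x_2 = -3/2, x_3 = -2, x_4 = -3.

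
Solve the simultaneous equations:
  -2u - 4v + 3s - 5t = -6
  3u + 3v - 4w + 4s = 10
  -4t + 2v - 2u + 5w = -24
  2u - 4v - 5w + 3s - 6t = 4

Row-reduce:
R1 ← R1 / (-2).
R2 ← R2 − 3·R1.
R3 ← R3 + 2·R1.
R4 ← R4 − 2·R1.
R2 ← R2 / (-3).
R1 ← R1 − 2·R2.
R3 ← R3 − 6·R2.
R4 ← R4 + 8·R2.
R3 ← R3 / (-3).
R1 ← R1 + 8/3·R3.
R2 ← R2 − 4/3·R3.
R4 ← R4 − 17/3·R3.
R4 ← R4 / (88/9).
R1 ← R1 + 149/18·R4.
R2 ← R2 − 61/18·R4.
R3 ← R3 + 14/3·R4.
Rank is 4 with 5 unknowns, leaving t free.

infinitely many solutions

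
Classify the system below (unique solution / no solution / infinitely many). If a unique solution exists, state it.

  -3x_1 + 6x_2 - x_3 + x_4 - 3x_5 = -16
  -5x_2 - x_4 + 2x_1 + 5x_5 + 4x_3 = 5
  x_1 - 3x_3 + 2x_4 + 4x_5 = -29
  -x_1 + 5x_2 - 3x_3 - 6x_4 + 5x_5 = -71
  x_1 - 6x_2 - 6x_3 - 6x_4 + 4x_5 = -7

x_1 = -1, x_2 = -6, x_3 = 2, x_4 = 1, x_5 = -6

Row-reduce the augmented matrix:
R1 ← R1 / (-3).
R2 ← R2 − 2·R1.
R3 ← R3 − 1·R1.
R4 ← R4 + 1·R1.
R5 ← R5 − 1·R1.
R2 ← R2 / (-1).
R1 ← R1 + 2·R2.
R3 ← R3 − 2·R2.
R4 ← R4 − 3·R2.
R5 ← R5 + 4·R2.
R3 ← R3 / (10/3).
R1 ← R1 + 19/3·R3.
R2 ← R2 + 10/3·R3.
R4 ← R4 − 22/3·R3.
R5 ← R5 + 59/3·R3.
R4 ← R4 / (-11).
R1 ← R1 − 7/2·R4.
R2 ← R2 − 2·R4.
R3 ← R3 − 1/2·R4.
R5 ← R5 − 11/2·R4.
R5 ← R5 / (417/10).
R1 ← R1 − 1163/110·R5.
R2 ← R2 − 282/55·R5.
R3 ← R3 − 273/110·R5.
R4 ← R4 − 24/55·R5.
Reading off the reduced rows gives x_1 = -1, x_2 = -6, x_3 = 2, x_4 = 1, x_5 = -6.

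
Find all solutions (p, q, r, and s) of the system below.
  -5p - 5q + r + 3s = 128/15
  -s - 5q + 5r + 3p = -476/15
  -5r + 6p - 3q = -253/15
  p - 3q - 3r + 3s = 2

p = -3, q = 12/5, r = -5/3, s = 12/5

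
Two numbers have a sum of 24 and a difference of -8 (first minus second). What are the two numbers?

first number: 8, second number: 16

Let x = first number, y = second number.
  x + y = 24
  x - y = -8
From equation 1: x = 24 − y.
Substitute into equation 2 and solve: y = 16.
Then x = 8.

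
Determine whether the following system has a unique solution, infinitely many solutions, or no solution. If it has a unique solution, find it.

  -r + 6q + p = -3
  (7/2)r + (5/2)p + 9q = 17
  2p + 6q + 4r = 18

no solution

Row-reduce:
R2 ← R2 − 5/2·R1.
R3 ← R3 − 2·R1.
R2 ← R2 / (-6).
R1 ← R1 − 6·R2.
R3 ← R3 + 6·R2.
Row 3 reduces to 0 = -1/2, a contradiction. The system is inconsistent.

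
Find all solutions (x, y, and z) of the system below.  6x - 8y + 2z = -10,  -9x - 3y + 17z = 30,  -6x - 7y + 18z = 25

Row-reduce:
R1 ← R1 / (6).
R2 ← R2 + 9·R1.
R3 ← R3 + 6·R1.
R2 ← R2 / (-15).
R1 ← R1 + 4/3·R2.
R3 ← R3 + 15·R2.
Rank is 2 with 3 unknowns, leaving z free.

infinitely many solutions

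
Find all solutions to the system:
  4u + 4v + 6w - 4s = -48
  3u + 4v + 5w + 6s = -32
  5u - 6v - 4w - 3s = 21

Row-reduce:
R1 ← R1 / (4).
R2 ← R2 − 3·R1.
R3 ← R3 − 5·R1.
R1 ← R1 − 1·R2.
R3 ← R3 + 11·R2.
R3 ← R3 / (-6).
R1 ← R1 − 1·R3.
R2 ← R2 − 1/2·R3.
Rank is 3 with 4 unknowns, leaving s free.

infinitely many solutions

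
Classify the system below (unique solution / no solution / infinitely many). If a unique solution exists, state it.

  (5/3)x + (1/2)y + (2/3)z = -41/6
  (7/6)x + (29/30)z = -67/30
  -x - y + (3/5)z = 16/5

no solution

Row-reduce:
R1 ← R1 / (5/3).
R2 ← R2 − 7/6·R1.
R3 ← R3 + 1·R1.
R2 ← R2 / (-7/20).
R1 ← R1 − 3/10·R2.
R3 ← R3 + 7/10·R2.
Row 3 reduces to 0 = -6, a contradiction. The system is inconsistent.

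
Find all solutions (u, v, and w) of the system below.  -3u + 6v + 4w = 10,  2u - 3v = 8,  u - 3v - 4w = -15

Row-reduce:
R1 ← R1 / (-3).
R2 ← R2 − 2·R1.
R3 ← R3 − 1·R1.
R1 ← R1 + 2·R2.
R3 ← R3 + 1·R2.
Row 3 reduces to 0 = 3, a contradiction. The system is inconsistent.

no solution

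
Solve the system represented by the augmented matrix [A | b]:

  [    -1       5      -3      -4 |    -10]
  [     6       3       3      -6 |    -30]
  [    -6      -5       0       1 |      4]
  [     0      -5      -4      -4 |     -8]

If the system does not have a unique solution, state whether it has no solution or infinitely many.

Row-reduce the augmented matrix:
R1 ← R1 / (-1).
R2 ← R2 − 6·R1.
R3 ← R3 + 6·R1.
R2 ← R2 / (33).
R1 ← R1 + 5·R2.
R3 ← R3 + 35·R2.
R4 ← R4 + 5·R2.
R3 ← R3 / (23/11).
R1 ← R1 − 8/11·R3.
R2 ← R2 + 5/11·R3.
R4 ← R4 + 69/11·R3.
R4 ← R4 / (-29).
R1 ← R1 − 42/23·R4.
R2 ← R2 + 55/23·R4.
R3 ← R3 + 75/23·R4.
Reading off the reduced rows gives x_1 = 0, x_2 = 0, x_3 = -2, x_4 = 4.

x_1 = 0, x_2 = 0, x_3 = -2, x_4 = 4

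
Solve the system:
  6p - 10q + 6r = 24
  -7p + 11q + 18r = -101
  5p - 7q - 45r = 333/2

Row-reduce:
R1 ← R1 / (6).
R2 ← R2 + 7·R1.
R3 ← R3 − 5·R1.
R2 ← R2 / (-2/3).
R1 ← R1 + 5/3·R2.
R3 ← R3 − 4/3·R2.
Row 3 reduces to 0 = 1/2, a contradiction. The system is inconsistent.

no solution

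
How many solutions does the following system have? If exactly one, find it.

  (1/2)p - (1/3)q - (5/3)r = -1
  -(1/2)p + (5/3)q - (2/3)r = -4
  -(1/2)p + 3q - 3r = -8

Row-reduce:
R1 ← R1 / (1/2).
R2 ← R2 + 1/2·R1.
R3 ← R3 + 1/2·R1.
R2 ← R2 / (4/3).
R1 ← R1 + 2/3·R2.
R3 ← R3 − 8/3·R2.
Row 3 reduces to 0 = 1, a contradiction. The system is inconsistent.

no solution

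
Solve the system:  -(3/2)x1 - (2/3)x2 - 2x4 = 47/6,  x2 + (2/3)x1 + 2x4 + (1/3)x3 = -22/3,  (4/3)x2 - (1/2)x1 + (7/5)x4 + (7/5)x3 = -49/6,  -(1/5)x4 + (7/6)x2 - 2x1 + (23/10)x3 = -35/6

no solution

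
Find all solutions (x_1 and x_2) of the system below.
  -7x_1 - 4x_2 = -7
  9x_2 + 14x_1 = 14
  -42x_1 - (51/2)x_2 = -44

no solution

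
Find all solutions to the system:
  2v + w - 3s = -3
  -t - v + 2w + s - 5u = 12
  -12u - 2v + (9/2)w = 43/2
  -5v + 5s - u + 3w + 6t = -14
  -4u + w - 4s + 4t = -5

infinitely many solutions

Row-reduce:
Swap R1 and R2.
R1 ← R1 / (-5).
R3 ← R3 + 12·R1.
R4 ← R4 + 1·R1.
R5 ← R5 + 4·R1.
R2 ← R2 / (2).
R1 ← R1 − 1/5·R2.
R3 ← R3 − 2/5·R2.
R4 ← R4 + 24/5·R2.
R5 ← R5 − 4/5·R2.
R3 ← R3 / (-1/2).
R1 ← R1 + 1/2·R3.
R2 ← R2 − 1/2·R3.
R4 ← R4 − 5·R3.
R5 ← R5 + 1·R3.
R4 ← R4 / (-102/5).
R1 ← R1 − 19/10·R4.
R2 ← R2 + 33/10·R4.
R3 ← R3 − 18/5·R4.
Rank is 4 with 5 unknowns, leaving t free.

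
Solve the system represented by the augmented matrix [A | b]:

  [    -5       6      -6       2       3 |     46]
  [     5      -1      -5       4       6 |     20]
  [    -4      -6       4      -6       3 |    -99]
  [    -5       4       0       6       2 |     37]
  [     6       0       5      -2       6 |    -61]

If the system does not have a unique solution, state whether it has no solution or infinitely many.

x_1 = 1, x_2 = 4, x_3 = -5, x_4 = 6, x_5 = -5

Row-reduce the augmented matrix:
R1 ← R1 / (-5).
R2 ← R2 − 5·R1.
R3 ← R3 + 4·R1.
R4 ← R4 + 5·R1.
R5 ← R5 − 6·R1.
R2 ← R2 / (5).
R1 ← R1 + 6/5·R2.
R3 ← R3 + 54/5·R2.
R4 ← R4 + 2·R2.
R5 ← R5 − 36/5·R2.
R3 ← R3 / (-374/25).
R1 ← R1 + 36/25·R3.
R2 ← R2 + 11/5·R3.
R4 ← R4 − 8/5·R3.
R5 ← R5 − 341/25·R3.
R4 ← R4 / (1304/187).
R1 ← R1 − 98/187·R4.
R2 ← R2 − 7/17·R4.
R3 ← R3 + 67/187·R4.
R5 ← R5 + 57/17·R4.
R5 ← R5 / (22419/1304).
R1 ← R1 + 473/652·R5.
R2 ← R2 + 1861/1304·R5.
R3 ← R3 + 1429/1304·R5.
R4 ← R4 − 887/1304·R5.
Reading off the reduced rows gives x_1 = 1, x_2 = 4, x_3 = -5, x_4 = 6, x_5 = -5.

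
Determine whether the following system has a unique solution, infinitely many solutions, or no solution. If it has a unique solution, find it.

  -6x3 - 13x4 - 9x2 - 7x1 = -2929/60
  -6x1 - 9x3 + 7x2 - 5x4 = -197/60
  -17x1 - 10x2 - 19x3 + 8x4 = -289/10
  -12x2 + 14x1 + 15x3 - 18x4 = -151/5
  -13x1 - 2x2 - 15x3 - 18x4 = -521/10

x1 = 11/5, x2 = 7/4, x3 = -2/3, x4 = 5/3

Row-reduce the augmented matrix:
R1 ← R1 / (-7).
R2 ← R2 + 6·R1.
R3 ← R3 + 17·R1.
R4 ← R4 − 14·R1.
R5 ← R5 + 13·R1.
R2 ← R2 / (103/7).
R1 ← R1 − 9/7·R2.
R3 ← R3 − 83/7·R2.
R4 ← R4 + 30·R2.
R5 ← R5 − 103/7·R2.
R3 ← R3 / (-136/103).
R1 ← R1 − 123/103·R3.
R2 ← R2 + 27/103·R3.
R4 ← R4 + 501/103·R3.
R4 ← R4 / (-10813/68).
R1 ← R1 − 2219/68·R4.
R2 ← R2 + 439/68·R4.
R3 ← R3 + 1783/68·R4.
R5 reduces to 0 = 0, so the extra equation is consistent.
Reading off the reduced rows gives x1 = 11/5, x2 = 7/4, x3 = -2/3, x4 = 5/3.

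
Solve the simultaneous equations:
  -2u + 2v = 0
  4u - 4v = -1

no solution

Row-reduce:
R1 ← R1 / (-2).
R2 ← R2 − 4·R1.
Row 2 reduces to 0 = -1, a contradiction. The system is inconsistent.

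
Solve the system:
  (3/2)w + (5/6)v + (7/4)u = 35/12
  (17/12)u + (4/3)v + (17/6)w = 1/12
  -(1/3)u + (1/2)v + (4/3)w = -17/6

infinitely many solutions

Row-reduce:
R1 ← R1 / (7/4).
R2 ← R2 − 17/12·R1.
R3 ← R3 + 1/3·R1.
R2 ← R2 / (83/126).
R1 ← R1 − 10/21·R2.
R3 ← R3 − 83/126·R2.
Rank is 2 with 3 unknowns, leaving w free.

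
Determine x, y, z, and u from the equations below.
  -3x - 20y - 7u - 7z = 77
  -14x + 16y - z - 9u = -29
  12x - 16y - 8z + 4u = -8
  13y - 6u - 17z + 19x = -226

Row-reduce the augmented matrix:
R1 ← R1 / (-3).
R2 ← R2 + 14·R1.
R3 ← R3 − 12·R1.
R4 ← R4 − 19·R1.
R2 ← R2 / (328/3).
R1 ← R1 − 20/3·R2.
R3 ← R3 + 96·R2.
R4 ← R4 + 341/3·R2.
R3 ← R3 / (-336/41).
R1 ← R1 − 33/82·R3.
R2 ← R2 − 95/328·R3.
R4 ← R4 + 9319/328·R3.
R4 ← R4 / (-3263/224).
R1 ← R1 − 41/56·R4.
R2 ← R2 − 23/224·R4.
R3 ← R3 − 11/28·R4.
Reading off the reduced rows gives x = -4, y = -5, z = 5, u = 0.

x = -4, y = -5, z = 5, u = 0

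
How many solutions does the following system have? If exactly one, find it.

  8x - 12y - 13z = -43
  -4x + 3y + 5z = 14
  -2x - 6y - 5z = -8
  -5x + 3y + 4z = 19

Row-reduce:
R1 ← R1 / (8).
R2 ← R2 + 4·R1.
R3 ← R3 + 2·R1.
R4 ← R4 + 5·R1.
R2 ← R2 / (-3).
R1 ← R1 + 3/2·R2.
R3 ← R3 + 9·R2.
R4 ← R4 + 9/2·R2.
R3 ← R3 / (-15/4).
R1 ← R1 + 7/8·R3.
R2 ← R2 − 1/2·R3.
R4 ← R4 + 15/8·R3.
Row 4 reduces to 0 = 3/2, a contradiction. The system is inconsistent.

no solution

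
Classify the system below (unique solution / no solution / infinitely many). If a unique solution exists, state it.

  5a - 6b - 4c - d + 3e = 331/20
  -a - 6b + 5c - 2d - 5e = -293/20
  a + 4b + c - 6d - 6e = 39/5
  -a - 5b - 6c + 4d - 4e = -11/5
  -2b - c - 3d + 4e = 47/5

a = 3/2, b = 1/2, c = -2, d = -9/5, e = 3/4

Row-reduce the augmented matrix:
R1 ← R1 / (5).
R2 ← R2 + 1·R1.
R3 ← R3 − 1·R1.
R4 ← R4 + 1·R1.
R2 ← R2 / (-36/5).
R1 ← R1 + 6/5·R2.
R3 ← R3 − 26/5·R2.
R4 ← R4 + 31/5·R2.
R5 ← R5 + 2·R2.
R3 ← R3 / (29/6).
R1 ← R1 + 3/2·R3.
R2 ← R2 + 7/12·R3.
R4 ← R4 + 125/12·R3.
R5 ← R5 + 13/6·R3.
R4 ← R4 / (-890/87).
R1 ← R1 + 185/87·R4.
R2 ← R2 + 17/29·R4.
R3 ← R3 + 133/87·R4.
R5 ← R5 + 496/87·R4.
R5 ← R5 / (5503/445).
R1 ← R1 − 925/356·R5.
R2 ← R2 − 1097/1780·R5.
R3 ← R3 − 1901/1780·R5.
R4 ← R4 − 3599/1780·R5.
Reading off the reduced rows gives a = 3/2, b = 1/2, c = -2, d = -9/5, e = 3/4.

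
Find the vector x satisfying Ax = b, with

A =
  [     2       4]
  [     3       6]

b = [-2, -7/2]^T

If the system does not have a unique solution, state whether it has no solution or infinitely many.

Row-reduce:
R1 ← R1 / (2).
R2 ← R2 − 3·R1.
Row 2 reduces to 0 = -1/2, a contradiction. The system is inconsistent.

no solution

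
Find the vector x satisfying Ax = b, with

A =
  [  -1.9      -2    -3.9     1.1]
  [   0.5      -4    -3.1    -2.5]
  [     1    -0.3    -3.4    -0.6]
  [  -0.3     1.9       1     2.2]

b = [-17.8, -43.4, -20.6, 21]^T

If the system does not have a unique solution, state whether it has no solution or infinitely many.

Row-reduce the augmented matrix:
R1 ← R1 / (-19/10).
R2 ← R2 − 1/2·R1.
R3 ← R3 − 1·R1.
R4 ← R4 + 3/10·R1.
R2 ← R2 / (-86/19).
R1 ← R1 − 20/19·R2.
R3 ← R3 + 257/190·R2.
R4 ← R4 − 421/190·R2.
R3 ← R3 / (-4536/1075).
R1 ← R1 − 47/43·R3.
R2 ← R2 − 196/215·R3.
R4 ← R4 + 869/2150·R3.
R4 ← R4 / (80099/90720).
R1 ← R1 + 8413/9072·R4.
R2 ← R2 − 203/324·R4.
R3 ← R3 + 1375/9072·R4.
Reading off the reduced rows gives x_1 = -4, x_2 = 6, x_3 = 4, x_4 = 2.

x_1 = -4, x_2 = 6, x_3 = 4, x_4 = 2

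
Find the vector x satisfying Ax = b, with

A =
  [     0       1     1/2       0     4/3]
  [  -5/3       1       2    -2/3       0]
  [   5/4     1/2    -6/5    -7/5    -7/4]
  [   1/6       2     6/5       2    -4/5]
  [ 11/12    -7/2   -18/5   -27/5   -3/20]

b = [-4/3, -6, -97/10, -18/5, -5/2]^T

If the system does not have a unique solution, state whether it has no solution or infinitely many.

infinitely many solutions

Row-reduce:
Swap R1 and R2.
R1 ← R1 / (-5/3).
R3 ← R3 − 5/4·R1.
R4 ← R4 − 1/6·R1.
R5 ← R5 − 11/12·R1.
R1 ← R1 + 3/5·R2.
R3 ← R3 − 5/4·R2.
R4 ← R4 − 21/10·R2.
R5 ← R5 + 59/20·R2.
R3 ← R3 / (-13/40).
R1 ← R1 + 9/10·R3.
R2 ← R2 − 1/2·R3.
R4 ← R4 − 7/20·R3.
R5 ← R5 + 41/40·R3.
R4 ← R4 / (-22/195).
R1 ← R1 − 368/65·R4.
R2 ← R2 + 38/13·R4.
R3 ← R3 − 76/13·R4.
R5 ← R5 − 44/195·R4.
Rank is 4 with 5 unknowns, leaving x_5 free.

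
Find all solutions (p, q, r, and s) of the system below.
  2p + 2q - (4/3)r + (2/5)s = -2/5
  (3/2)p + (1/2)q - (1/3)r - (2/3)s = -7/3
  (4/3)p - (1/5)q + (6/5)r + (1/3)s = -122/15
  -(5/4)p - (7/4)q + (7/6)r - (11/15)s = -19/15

Row-reduce:
R1 ← R1 / (2).
R2 ← R2 − 3/2·R1.
R3 ← R3 − 4/3·R1.
R4 ← R4 + 5/4·R1.
R2 ← R2 / (-1).
R1 ← R1 − 1·R2.
R3 ← R3 + 23/15·R2.
R4 ← R4 + 1/2·R2.
R3 ← R3 / (16/15).
R2 ← R2 + 2/3·R3.
Row 4 reduces to 0 = -1/2, a contradiction. The system is inconsistent.

no solution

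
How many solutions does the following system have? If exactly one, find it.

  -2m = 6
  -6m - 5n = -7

Row-reduce the augmented matrix:
R1 ← R1 / (-2).
R2 ← R2 + 6·R1.
R2 ← R2 / (-5).
Reading off the reduced rows gives m = -3, n = 5.

m = -3, n = 5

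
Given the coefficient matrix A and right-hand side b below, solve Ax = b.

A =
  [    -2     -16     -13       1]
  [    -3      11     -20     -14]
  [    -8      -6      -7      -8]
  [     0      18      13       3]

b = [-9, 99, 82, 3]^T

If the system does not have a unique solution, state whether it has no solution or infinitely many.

x_1 = -6, x_2 = 1, x_3 = 0, x_4 = -5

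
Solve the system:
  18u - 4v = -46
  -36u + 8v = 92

infinitely many solutions

Row-reduce:
R1 ← R1 / (18).
R2 ← R2 + 36·R1.
Rank is 1 with 2 unknowns, leaving v free.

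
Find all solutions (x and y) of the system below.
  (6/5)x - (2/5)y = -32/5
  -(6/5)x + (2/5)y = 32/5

infinitely many solutions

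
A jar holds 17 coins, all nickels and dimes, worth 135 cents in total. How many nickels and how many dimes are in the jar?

Let n = nickels, d = dimes.
  n + d = 17
  5n + 10d = 135
From equation 1: n = 17 − d.
Substitute into equation 2 and solve: d = 10.
Then n = 7.

nickels: 7, dimes: 10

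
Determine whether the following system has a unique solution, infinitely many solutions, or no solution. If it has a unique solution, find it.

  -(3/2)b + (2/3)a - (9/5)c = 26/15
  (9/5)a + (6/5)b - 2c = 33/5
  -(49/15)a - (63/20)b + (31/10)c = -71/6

no solution

Row-reduce:
R1 ← R1 / (2/3).
R2 ← R2 − 9/5·R1.
R3 ← R3 + 49/15·R1.
R2 ← R2 / (21/4).
R1 ← R1 + 9/4·R2.
R3 ← R3 + 21/2·R2.
Row 3 reduces to 0 = 1/2, a contradiction. The system is inconsistent.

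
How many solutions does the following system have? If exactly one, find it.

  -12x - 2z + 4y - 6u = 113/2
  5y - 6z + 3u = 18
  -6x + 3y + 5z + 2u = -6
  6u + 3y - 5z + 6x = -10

Row-reduce:
R1 ← R1 / (-12).
R3 ← R3 + 6·R1.
R4 ← R4 − 6·R1.
R2 ← R2 / (5).
R1 ← R1 + 1/3·R2.
R3 ← R3 − 1·R2.
R4 ← R4 − 5·R2.
R3 ← R3 / (36/5).
R1 ← R1 + 7/30·R3.
R2 ← R2 + 6/5·R3.
Row 4 reduces to 0 = 1/4, a contradiction. The system is inconsistent.

no solution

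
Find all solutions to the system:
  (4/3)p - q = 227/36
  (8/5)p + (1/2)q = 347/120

Row-reduce the augmented matrix:
R1 ← R1 / (4/3).
R2 ← R2 − 8/5·R1.
R2 ← R2 / (17/10).
R1 ← R1 + 3/4·R2.
Reading off the reduced rows gives p = 8/3, q = -11/4.

p = 8/3, q = -11/4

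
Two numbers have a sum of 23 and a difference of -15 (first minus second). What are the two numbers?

first number: 4, second number: 19

Let x = first number, y = second number.
  x + y = 23
  x - y = -15
From equation 1: x = 23 − y.
Substitute into equation 2 and solve: y = 19.
Then x = 4.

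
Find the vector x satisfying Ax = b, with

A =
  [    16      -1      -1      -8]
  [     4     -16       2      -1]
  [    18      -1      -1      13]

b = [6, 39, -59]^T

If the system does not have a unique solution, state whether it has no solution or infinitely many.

infinitely many solutions

Row-reduce:
R1 ← R1 / (16).
R2 ← R2 − 4·R1.
R3 ← R3 − 18·R1.
R2 ← R2 / (-63/4).
R1 ← R1 + 1/16·R2.
R3 ← R3 − 1/8·R2.
R3 ← R3 / (1/7).
R1 ← R1 + 1/14·R3.
R2 ← R2 + 1/7·R3.
Rank is 3 with 4 unknowns, leaving x_4 free.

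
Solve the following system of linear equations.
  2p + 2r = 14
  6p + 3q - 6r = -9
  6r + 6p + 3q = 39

Row-reduce the augmented matrix:
R1 ← R1 / (2).
R2 ← R2 − 6·R1.
R3 ← R3 − 6·R1.
R2 ← R2 / (3).
R3 ← R3 − 3·R2.
R3 ← R3 / (12).
R1 ← R1 − 1·R3.
R2 ← R2 + 4·R3.
Reading off the reduced rows gives p = 3, q = -1, r = 4.

p = 3, q = -1, r = 4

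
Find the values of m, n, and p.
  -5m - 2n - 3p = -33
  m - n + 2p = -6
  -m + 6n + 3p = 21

m = 6, n = 6, p = -3

Row-reduce the augmented matrix:
R1 ← R1 / (-5).
R2 ← R2 − 1·R1.
R3 ← R3 + 1·R1.
R2 ← R2 / (-7/5).
R1 ← R1 − 2/5·R2.
R3 ← R3 − 32/5·R2.
R3 ← R3 / (10).
R1 ← R1 − 1·R3.
R2 ← R2 + 1·R3.
Reading off the reduced rows gives m = 6, n = 6, p = -3.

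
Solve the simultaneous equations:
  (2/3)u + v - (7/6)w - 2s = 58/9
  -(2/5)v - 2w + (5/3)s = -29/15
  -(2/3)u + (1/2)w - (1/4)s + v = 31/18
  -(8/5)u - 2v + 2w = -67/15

u = -1/3, v = 3/2, w = -1, s = -2

Row-reduce the augmented matrix:
R1 ← R1 / (2/3).
R3 ← R3 + 2/3·R1.
R4 ← R4 + 8/5·R1.
R2 ← R2 / (-2/5).
R1 ← R1 − 3/2·R2.
R3 ← R3 − 2·R2.
R4 ← R4 − 2/5·R2.
R3 ← R3 / (-32/3).
R1 ← R1 + 37/4·R3.
R2 ← R2 − 5·R3.
R4 ← R4 + 14/5·R3.
R4 ← R4 / (-4541/960).
R1 ← R1 + 1037/512·R4.
R2 ← R2 + 505/384·R4.
R3 ← R3 + 73/128·R4.
Reading off the reduced rows gives u = -1/3, v = 3/2, w = -1, s = -2.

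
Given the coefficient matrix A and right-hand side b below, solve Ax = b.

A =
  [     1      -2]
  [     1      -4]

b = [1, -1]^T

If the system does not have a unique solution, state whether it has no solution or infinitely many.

x_1 = 3, x_2 = 1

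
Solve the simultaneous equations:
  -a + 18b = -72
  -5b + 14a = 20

a = 0, b = -4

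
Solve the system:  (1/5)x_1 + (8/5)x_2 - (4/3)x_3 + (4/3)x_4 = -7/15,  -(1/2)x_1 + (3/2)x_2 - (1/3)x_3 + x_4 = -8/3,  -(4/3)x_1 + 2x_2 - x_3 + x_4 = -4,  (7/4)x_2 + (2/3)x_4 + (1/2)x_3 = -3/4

x_1 = 3, x_2 = 1, x_3 = -1, x_4 = -3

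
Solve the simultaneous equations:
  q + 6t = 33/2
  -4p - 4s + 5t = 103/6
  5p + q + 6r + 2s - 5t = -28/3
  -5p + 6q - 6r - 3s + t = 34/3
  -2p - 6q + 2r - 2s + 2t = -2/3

p = 1/3, q = 3/2, r = 1/2, s = -3/2, t = 5/2

Row-reduce the augmented matrix:
Swap R1 and R2.
R1 ← R1 / (-4).
R3 ← R3 − 5·R1.
R4 ← R4 + 5·R1.
R5 ← R5 + 2·R1.
R3 ← R3 − 1·R2.
R4 ← R4 − 6·R2.
R5 ← R5 + 6·R2.
R3 ← R3 / (6).
R4 ← R4 + 6·R3.
R5 ← R5 − 2·R3.
R4 ← R4 / (-1).
R1 ← R1 − 1·R4.
R3 ← R3 + 1/2·R4.
R5 ← R5 − 1·R4.
R5 ← R5 / (-107/12).
R1 ← R1 + 189/4·R5.
R2 ← R2 − 6·R5.
R3 ← R3 − 533/24·R5.
R4 ← R4 − 46·R5.
Reading off the reduced rows gives p = 1/3, q = 3/2, r = 1/2, s = -3/2, t = 5/2.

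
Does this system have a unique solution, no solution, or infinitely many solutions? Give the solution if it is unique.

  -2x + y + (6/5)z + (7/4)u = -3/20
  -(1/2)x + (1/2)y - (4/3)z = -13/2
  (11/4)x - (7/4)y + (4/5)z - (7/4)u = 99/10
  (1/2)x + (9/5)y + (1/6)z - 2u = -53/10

infinitely many solutions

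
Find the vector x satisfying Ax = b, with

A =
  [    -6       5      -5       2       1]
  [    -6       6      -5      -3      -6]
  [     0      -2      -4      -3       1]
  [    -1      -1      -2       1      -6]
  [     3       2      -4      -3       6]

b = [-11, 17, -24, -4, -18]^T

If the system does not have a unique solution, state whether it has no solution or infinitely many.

x_1 = 0, x_2 = 4, x_3 = 5, x_4 = -2, x_5 = -2

Row-reduce the augmented matrix:
R1 ← R1 / (-6).
R2 ← R2 + 6·R1.
R4 ← R4 + 1·R1.
R5 ← R5 − 3·R1.
R1 ← R1 + 5/6·R2.
R3 ← R3 + 2·R2.
R4 ← R4 + 11/6·R2.
R5 ← R5 − 9/2·R2.
R3 ← R3 / (-4).
R1 ← R1 − 5/6·R3.
R4 ← R4 + 7/6·R3.
R5 ← R5 + 13/2·R3.
R4 ← R4 / (-113/24).
R1 ← R1 + 173/24·R4.
R2 ← R2 + 5·R4.
R3 ← R3 − 13/4·R4.
R5 ← R5 − 333/8·R4.
R5 ← R5 / (-8512/113).
R1 ← R1 − 1647/113·R5.
R2 ← R2 − 1034/113·R5.
R3 ← R3 + 819/113·R5.
R4 ← R4 − 365/113·R5.
Reading off the reduced rows gives x_1 = 0, x_2 = 4, x_3 = 5, x_4 = -2, x_5 = -2.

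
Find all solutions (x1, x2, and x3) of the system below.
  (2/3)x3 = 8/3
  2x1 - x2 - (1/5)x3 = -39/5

infinitely many solutions

Row-reduce:
Swap R1 and R2.
R1 ← R1 / (2).
R2 ← R2 / (2/3).
R1 ← R1 + 1/10·R2.
Rank is 2 with 3 unknowns, leaving x2 free.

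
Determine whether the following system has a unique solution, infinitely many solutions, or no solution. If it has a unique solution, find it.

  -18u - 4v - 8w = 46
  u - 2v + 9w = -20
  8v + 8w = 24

Row-reduce the augmented matrix:
R1 ← R1 / (-18).
R2 ← R2 − 1·R1.
R2 ← R2 / (-20/9).
R1 ← R1 − 2/9·R2.
R3 ← R3 − 8·R2.
R3 ← R3 / (194/5).
R1 ← R1 − 13/10·R3.
R2 ← R2 + 77/20·R3.
Reading off the reduced rows gives u = -3, v = 4, w = -1.

u = -3, v = 4, w = -1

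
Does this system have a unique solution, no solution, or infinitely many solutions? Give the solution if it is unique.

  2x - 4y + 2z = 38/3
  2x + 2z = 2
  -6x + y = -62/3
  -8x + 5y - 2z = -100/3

x = 3, y = -8/3, z = -2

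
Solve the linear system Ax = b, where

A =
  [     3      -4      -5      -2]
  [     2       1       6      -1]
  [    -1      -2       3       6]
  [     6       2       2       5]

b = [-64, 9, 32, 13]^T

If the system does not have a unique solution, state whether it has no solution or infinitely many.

Row-reduce the augmented matrix:
R1 ← R1 / (3).
R2 ← R2 − 2·R1.
R3 ← R3 + 1·R1.
R4 ← R4 − 6·R1.
R2 ← R2 / (11/3).
R1 ← R1 + 4/3·R2.
R3 ← R3 + 10/3·R2.
R4 ← R4 − 10·R2.
R3 ← R3 / (108/11).
R1 ← R1 − 19/11·R3.
R2 ← R2 − 28/11·R3.
R4 ← R4 + 148/11·R3.
R4 ← R4 / (427/27).
R1 ← R1 + 83/54·R4.
R2 ← R2 + 37/27·R4.
R3 ← R3 − 31/54·R4.
Reading off the reduced rows gives x_1 = -5, x_2 = 6, x_3 = 3, x_4 = 5.

x_1 = -5, x_2 = 6, x_3 = 3, x_4 = 5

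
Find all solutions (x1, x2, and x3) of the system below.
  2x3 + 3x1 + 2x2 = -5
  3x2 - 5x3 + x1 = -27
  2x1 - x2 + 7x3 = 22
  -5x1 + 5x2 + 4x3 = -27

x1 = 1, x2 = -6, x3 = 2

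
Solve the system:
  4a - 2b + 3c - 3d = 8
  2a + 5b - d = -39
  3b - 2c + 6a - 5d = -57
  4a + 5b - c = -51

a = -4, b = -6, c = 5, d = 1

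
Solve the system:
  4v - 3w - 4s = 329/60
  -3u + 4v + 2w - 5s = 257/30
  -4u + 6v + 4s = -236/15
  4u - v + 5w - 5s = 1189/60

u = 1, v = -2/5, w = 3/4, s = -7/3

Row-reduce the augmented matrix:
Swap R1 and R2.
R1 ← R1 / (-3).
R3 ← R3 + 4·R1.
R4 ← R4 − 4·R1.
R2 ← R2 / (4).
R1 ← R1 + 4/3·R2.
R3 ← R3 − 2/3·R2.
R4 ← R4 − 13/3·R2.
R3 ← R3 / (-13/6).
R1 ← R1 + 5/3·R3.
R2 ← R2 + 3/4·R3.
R4 ← R4 − 131/12·R3.
R4 ← R4 / (647/13).
R1 ← R1 + 109/13·R4.
R2 ← R2 + 64/13·R4.
R3 ← R3 + 68/13·R4.
Reading off the reduced rows gives u = 1, v = -2/5, w = 3/4, s = -7/3.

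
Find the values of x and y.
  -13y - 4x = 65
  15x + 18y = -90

x = 0, y = -5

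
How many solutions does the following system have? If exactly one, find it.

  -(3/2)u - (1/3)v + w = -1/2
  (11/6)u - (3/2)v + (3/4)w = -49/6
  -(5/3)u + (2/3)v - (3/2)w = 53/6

Row-reduce the augmented matrix:
R1 ← R1 / (-3/2).
R2 ← R2 − 11/6·R1.
R3 ← R3 + 5/3·R1.
R2 ← R2 / (-103/54).
R1 ← R1 − 2/9·R2.
R3 ← R3 − 28/27·R2.
R3 ← R3 / (-317/206).
R1 ← R1 + 45/103·R3.
R2 ← R2 + 213/206·R3.
Reading off the reduced rows gives u = -2, v = 3/2, w = -3.

u = -2, v = 3/2, w = -3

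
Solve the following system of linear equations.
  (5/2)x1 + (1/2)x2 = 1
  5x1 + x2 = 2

infinitely many solutions

Row-reduce:
R1 ← R1 / (5/2).
R2 ← R2 − 5·R1.
Rank is 1 with 2 unknowns, leaving x2 free.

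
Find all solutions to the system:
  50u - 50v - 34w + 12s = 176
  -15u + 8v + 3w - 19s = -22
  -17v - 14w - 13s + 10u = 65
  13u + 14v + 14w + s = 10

no solution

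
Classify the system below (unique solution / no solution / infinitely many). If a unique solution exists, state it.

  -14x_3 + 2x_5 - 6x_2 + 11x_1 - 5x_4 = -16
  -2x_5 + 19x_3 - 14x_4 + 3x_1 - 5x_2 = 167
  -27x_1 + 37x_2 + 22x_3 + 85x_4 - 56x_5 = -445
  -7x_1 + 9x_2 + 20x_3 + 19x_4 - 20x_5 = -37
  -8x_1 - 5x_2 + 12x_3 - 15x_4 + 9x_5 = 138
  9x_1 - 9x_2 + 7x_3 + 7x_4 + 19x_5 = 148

x_1 = 2, x_2 = -5, x_3 = 6, x_4 = -2, x_5 = 3

Row-reduce the augmented matrix:
R1 ← R1 / (11).
R2 ← R2 − 3·R1.
R3 ← R3 + 27·R1.
R4 ← R4 + 7·R1.
R5 ← R5 + 8·R1.
R6 ← R6 − 9·R1.
R2 ← R2 / (-37/11).
R1 ← R1 + 6/11·R2.
R3 ← R3 − 245/11·R2.
R4 ← R4 − 57/11·R2.
R5 ← R5 + 103/11·R2.
R6 ← R6 + 45/11·R2.
R3 ← R3 / (5133/37).
R1 ← R1 + 184/37·R3.
R2 ← R2 + 251/37·R3.
R4 ← R4 − 1711/37·R3.
R5 ← R5 + 2283/37·R3.
R6 ← R6 + 344/37·R3.
Swap R4 and R5.
R4 ← R4 / (19971/1711).
R1 ← R1 − 2057/1711·R4.
R2 ← R2 − 5512/1711·R4.
R3 ← R3 + 135/1711·R4.
R6 ← R6 − 44017/1711·R4.
Swap R5 and R6.
R5 ← R5 / (875780/19971).
R1 ← R1 + 10685/19971·R5.
R2 ← R2 − 18650/19971·R5.
R3 ← R3 + 1277/2219·R5.
R4 ← R4 + 21695/19971·R5.
R6 reduces to 0 = 0, so the extra equation is consistent.
Reading off the reduced rows gives x_1 = 2, x_2 = -5, x_3 = 6, x_4 = -2, x_5 = 3.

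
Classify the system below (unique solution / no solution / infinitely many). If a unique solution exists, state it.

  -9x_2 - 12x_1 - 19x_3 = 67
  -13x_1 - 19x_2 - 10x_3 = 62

Row-reduce:
R1 ← R1 / (-12).
R2 ← R2 + 13·R1.
R2 ← R2 / (-37/4).
R1 ← R1 − 3/4·R2.
Rank is 2 with 3 unknowns, leaving x_3 free.

infinitely many solutions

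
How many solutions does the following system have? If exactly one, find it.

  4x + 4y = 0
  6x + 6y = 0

infinitely many solutions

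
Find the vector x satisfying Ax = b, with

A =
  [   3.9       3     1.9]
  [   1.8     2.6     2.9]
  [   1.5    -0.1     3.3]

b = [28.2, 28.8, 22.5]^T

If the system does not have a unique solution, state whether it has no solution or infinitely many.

Row-reduce the augmented matrix:
R1 ← R1 / (39/10).
R2 ← R2 − 9/5·R1.
R3 ← R3 − 3/2·R1.
R2 ← R2 / (79/65).
R1 ← R1 − 10/13·R2.
R3 ← R3 + 163/130·R2.
R3 ← R3 / (7357/1580).
R1 ← R1 + 188/237·R3.
R2 ← R2 − 263/158·R3.
Reading off the reduced rows gives x_1 = 2, x_2 = 3, x_3 = 6.

x_1 = 2, x_2 = 3, x_3 = 6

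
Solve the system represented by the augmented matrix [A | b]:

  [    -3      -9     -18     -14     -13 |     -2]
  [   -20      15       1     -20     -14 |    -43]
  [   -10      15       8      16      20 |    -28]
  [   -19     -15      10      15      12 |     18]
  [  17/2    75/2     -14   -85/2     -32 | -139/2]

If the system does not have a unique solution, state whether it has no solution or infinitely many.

no solution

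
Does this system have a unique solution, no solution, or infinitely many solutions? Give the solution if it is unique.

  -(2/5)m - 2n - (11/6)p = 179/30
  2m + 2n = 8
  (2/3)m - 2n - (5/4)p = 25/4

Row-reduce the augmented matrix:
R1 ← R1 / (-2/5).
R2 ← R2 − 2·R1.
R3 ← R3 − 2/3·R1.
R2 ← R2 / (-8).
R1 ← R1 − 5·R2.
R3 ← R3 + 16/3·R2.
R3 ← R3 / (65/36).
R1 ← R1 + 55/48·R3.
R2 ← R2 − 55/48·R3.
Reading off the reduced rows gives m = 3, n = 1, p = -5.

m = 3, n = 1, p = -5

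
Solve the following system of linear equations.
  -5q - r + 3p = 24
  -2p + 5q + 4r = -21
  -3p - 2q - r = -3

p = 3, q = -3, r = 0

Row-reduce the augmented matrix:
R1 ← R1 / (3).
R2 ← R2 + 2·R1.
R3 ← R3 + 3·R1.
R2 ← R2 / (5/3).
R1 ← R1 + 5/3·R2.
R3 ← R3 + 7·R2.
R3 ← R3 / (12).
R1 ← R1 − 3·R3.
R2 ← R2 − 2·R3.
Reading off the reduced rows gives p = 3, q = -3, r = 0.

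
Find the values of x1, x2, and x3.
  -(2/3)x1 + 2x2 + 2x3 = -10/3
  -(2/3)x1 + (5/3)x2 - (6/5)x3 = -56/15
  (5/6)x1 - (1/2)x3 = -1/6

x1 = 0, x2 = -2, x3 = 1/3

Row-reduce the augmented matrix:
R1 ← R1 / (-2/3).
R2 ← R2 + 2/3·R1.
R3 ← R3 − 5/6·R1.
R2 ← R2 / (-1/3).
R1 ← R1 + 3·R2.
R3 ← R3 − 5/2·R2.
R3 ← R3 / (-22).
R1 ← R1 − 129/5·R3.
R2 ← R2 − 48/5·R3.
Reading off the reduced rows gives x1 = 0, x2 = -2, x3 = 1/3.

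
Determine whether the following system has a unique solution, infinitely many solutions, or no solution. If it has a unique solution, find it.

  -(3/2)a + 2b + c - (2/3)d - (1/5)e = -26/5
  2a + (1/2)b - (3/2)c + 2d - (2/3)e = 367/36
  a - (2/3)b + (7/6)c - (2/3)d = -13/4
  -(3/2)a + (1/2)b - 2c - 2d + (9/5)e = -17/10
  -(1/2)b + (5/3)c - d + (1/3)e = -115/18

Row-reduce the augmented matrix:
R1 ← R1 / (-3/2).
R2 ← R2 − 2·R1.
R3 ← R3 − 1·R1.
R4 ← R4 + 3/2·R1.
R2 ← R2 / (19/6).
R1 ← R1 + 4/3·R2.
R3 ← R3 − 2/3·R2.
R4 ← R4 + 3/2·R2.
R5 ← R5 + 1/2·R2.
R3 ← R3 / (71/38).
R1 ← R1 + 14/19·R3.
R2 ← R2 + 1/19·R3.
R4 ← R4 + 117/38·R3.
R5 ← R5 − 187/114·R3.
R4 ← R4 / (-644/213).
R1 ← R1 − 244/639·R4.
R2 ← R2 − 200/639·R4.
R3 ← R3 + 460/639·R4.
R5 ← R5 − 683/1917·R4.
R5 ← R5 / (4729/14490).
R1 ← R1 + 4/161·R5.
R2 ← R2 + 292/2415·R5.
R3 ← R3 + 38/105·R5.
R4 ← R4 + 177/322·R5.
Reading off the reduced rows gives a = 1, b = 0, c = -5/2, d = 2, e = -2/3.

a = 1, b = 0, c = -5/2, d = 2, e = -2/3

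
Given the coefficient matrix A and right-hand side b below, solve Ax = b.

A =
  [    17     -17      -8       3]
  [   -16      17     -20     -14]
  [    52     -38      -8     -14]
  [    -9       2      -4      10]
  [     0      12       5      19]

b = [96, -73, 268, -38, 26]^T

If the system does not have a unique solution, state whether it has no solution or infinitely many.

x_1 = 6, x_2 = 1, x_3 = -1, x_4 = 1

Row-reduce the augmented matrix:
R1 ← R1 / (17).
R2 ← R2 + 16·R1.
R3 ← R3 − 52·R1.
R4 ← R4 + 9·R1.
R1 ← R1 + 1·R2.
R3 ← R3 − 14·R2.
R4 ← R4 + 7·R2.
R5 ← R5 − 12·R2.
R3 ← R3 / (6832/17).
R1 ← R1 + 28·R3.
R2 ← R2 + 468/17·R3.
R4 ← R4 + 3416/17·R3.
R5 ← R5 − 5701/17·R3.
Swap R4 and R5.
R4 ← R4 / (143095/3416).
R1 ← R1 + 209/122·R4.
R2 ← R2 + 1747/854·R4.
R3 ← R3 − 1133/3416·R4.
R5 reduces to 0 = 0, so the extra equation is consistent.
Reading off the reduced rows gives x_1 = 6, x_2 = 1, x_3 = -1, x_4 = 1.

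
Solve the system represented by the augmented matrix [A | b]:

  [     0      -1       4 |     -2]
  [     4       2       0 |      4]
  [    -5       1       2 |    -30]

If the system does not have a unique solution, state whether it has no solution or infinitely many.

Row-reduce the augmented matrix:
Swap R1 and R2.
R1 ← R1 / (4).
R3 ← R3 + 5·R1.
R2 ← R2 / (-1).
R1 ← R1 − 1/2·R2.
R3 ← R3 − 7/2·R2.
R3 ← R3 / (16).
R1 ← R1 − 2·R3.
R2 ← R2 + 4·R3.
Reading off the reduced rows gives x_1 = 4, x_2 = -6, x_3 = -2.

x_1 = 4, x_2 = -6, x_3 = -2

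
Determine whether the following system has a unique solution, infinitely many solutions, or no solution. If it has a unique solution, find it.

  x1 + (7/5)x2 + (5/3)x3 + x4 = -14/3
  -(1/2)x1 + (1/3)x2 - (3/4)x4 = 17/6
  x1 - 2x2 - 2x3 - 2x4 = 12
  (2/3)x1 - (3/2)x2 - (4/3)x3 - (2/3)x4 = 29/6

x1 = 0, x2 = -5, x3 = 5, x4 = -6

Row-reduce the augmented matrix:
R2 ← R2 + 1/2·R1.
R3 ← R3 − 1·R1.
R4 ← R4 − 2/3·R1.
R2 ← R2 / (31/30).
R1 ← R1 − 7/5·R2.
R3 ← R3 + 17/5·R2.
R4 ← R4 + 73/30·R2.
R3 ← R3 / (-86/93).
R1 ← R1 − 50/93·R3.
R2 ← R2 − 25/31·R3.
R4 ← R4 + 269/558·R3.
R4 ← R4 / (73/1032).
R1 ← R1 + 38/43·R4.
R2 ← R2 + 615/172·R4.
R3 ← R3 − 711/172·R4.
Reading off the reduced rows gives x1 = 0, x2 = -5, x3 = 5, x4 = -6.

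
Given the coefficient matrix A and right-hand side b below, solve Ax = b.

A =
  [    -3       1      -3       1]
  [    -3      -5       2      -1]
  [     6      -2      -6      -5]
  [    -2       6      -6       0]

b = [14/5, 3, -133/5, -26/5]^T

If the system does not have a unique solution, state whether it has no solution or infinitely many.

Row-reduce the augmented matrix:
R1 ← R1 / (-3).
R2 ← R2 + 3·R1.
R3 ← R3 − 6·R1.
R4 ← R4 + 2·R1.
R2 ← R2 / (-6).
R1 ← R1 + 1/3·R2.
R4 ← R4 − 16/3·R2.
R3 ← R3 / (-12).
R1 ← R1 − 13/18·R3.
R2 ← R2 + 5/6·R3.
R4 ← R4 − 4/9·R3.
R4 ← R4 / (-23/9).
R1 ← R1 + 29/72·R4.
R2 ← R2 − 13/24·R4.
R3 ← R3 − 1/4·R4.
Reading off the reduced rows gives x_1 = -1, x_2 = -1/5, x_3 = 1, x_4 = 3.

x_1 = -1, x_2 = -1/5, x_3 = 1, x_4 = 3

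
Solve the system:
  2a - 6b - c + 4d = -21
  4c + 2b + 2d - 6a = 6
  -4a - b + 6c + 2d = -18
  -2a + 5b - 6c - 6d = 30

a = 0, b = 6, c = -3, d = 3

Row-reduce the augmented matrix:
R1 ← R1 / (2).
R2 ← R2 + 6·R1.
R3 ← R3 + 4·R1.
R4 ← R4 + 2·R1.
R2 ← R2 / (-16).
R1 ← R1 + 3·R2.
R3 ← R3 + 13·R2.
R4 ← R4 + 1·R2.
R3 ← R3 / (51/16).
R1 ← R1 + 11/16·R3.
R2 ← R2 + 1/16·R3.
R4 ← R4 + 113/16·R3.
R4 ← R4 / (-302/51).
R1 ← R1 + 47/51·R4.
R2 ← R2 + 46/51·R4.
R3 ← R3 + 22/51·R4.
Reading off the reduced rows gives a = 0, b = 6, c = -3, d = 3.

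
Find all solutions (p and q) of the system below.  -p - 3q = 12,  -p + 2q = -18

p = 6, q = -6

Row-reduce the augmented matrix:
R1 ← R1 / (-1).
R2 ← R2 + 1·R1.
R2 ← R2 / (5).
R1 ← R1 − 3·R2.
Reading off the reduced rows gives p = 6, q = -6.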